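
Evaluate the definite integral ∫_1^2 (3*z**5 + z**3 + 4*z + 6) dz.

By the power rule, an antiderivative is F(z) = z**6/2 + z**4/4 + 2*z**2 + 6*z.
Then F(2) - F(1) = (56) - (35/4) = 189/4.

189/4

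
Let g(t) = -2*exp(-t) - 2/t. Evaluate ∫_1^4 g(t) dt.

An antiderivative is F(t) = -2*log(t) + 2*exp(-t).
Then F(4) - F(1) = (-4*log(2) + 2*exp(-4)) - (2*exp(-1)) = -4*log(2) - 2*exp(-1) + 2*exp(-4).

-4*log(2) - 2*exp(-1) + 2*exp(-4)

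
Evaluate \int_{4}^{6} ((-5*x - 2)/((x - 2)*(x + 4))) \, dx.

Factor the denominator: x**2 + 2*x - 8 = (x + 4)(x - 2).
Partial fractions: (-5*x - 2)/((x - 2)*(x + 4)) = -3/(x + 4) - 2/(x - 2).
An antiderivative is F(x) = -2*log(x - 2) - 3*log(x + 4).
Then F(6) - F(4) = (-7*log(2) - 3*log(5)) - (-11*log(2)) = -3*log(5) + 4*log(2).

-3*log(5) + 4*log(2)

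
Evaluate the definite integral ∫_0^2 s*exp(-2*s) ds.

(-5 + exp(4))*exp(-4)/4

Integrate by parts once (u = s, dv = exp(-2*s) ds).
An antiderivative is F(s) = (-2*s - 1)*exp(-2*s)/4.
Then F(2) - F(0) = (-5*exp(-4)/4) - (-1/4) = (-5 + exp(4))*exp(-4)/4.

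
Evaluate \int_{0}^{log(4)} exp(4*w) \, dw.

Let u = exp(w), so du = exp(w) dw. When w = 0, u = 1; when w = log(4), u = 4.
The integral becomes ∫ u**3 du from 1 to 4, with antiderivative u**4/4.
Back in w: F(w) = exp(4*w)/4.
Then F(log(4)) - F(0) = (64) - (1/4) = 255/4.

255/4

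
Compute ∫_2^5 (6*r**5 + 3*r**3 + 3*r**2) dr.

64539/4

By the power rule, an antiderivative is F(r) = r**6 + 3*r**4/4 + r**3.
Then F(5) - F(2) = (64875/4) - (84) = 64539/4.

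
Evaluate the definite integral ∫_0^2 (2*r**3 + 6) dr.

By the power rule, an antiderivative is F(r) = r**4/2 + 6*r.
Then F(2) - F(0) = (20) - (0) = 20.

20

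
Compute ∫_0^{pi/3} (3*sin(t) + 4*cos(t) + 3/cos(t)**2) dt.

3/2 + 5*sqrt(3)

An antiderivative is F(t) = 4*sin(t) - 3*cos(t) + 3*tan(t).
Then F(pi/3) - F(0) = (-3/2 + 5*sqrt(3)) - (-3) = 3/2 + 5*sqrt(3).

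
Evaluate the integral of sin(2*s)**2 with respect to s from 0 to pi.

Use the identity sin^2(2*s) = (1 - cos(4*s))/2.
An antiderivative is F(s) = s/2 - sin(4*s)/8.
Then F(pi) - F(0) = (pi/2) - (0) = pi/2.

pi/2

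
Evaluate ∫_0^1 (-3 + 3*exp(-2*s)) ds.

-3/2 - 3*exp(-2)/2

An antiderivative is F(s) = -3*s - 3*exp(-2*s)/2.
Then F(1) - F(0) = (-3 - 3*exp(-2)/2) - (-3/2) = -3/2 - 3*exp(-2)/2.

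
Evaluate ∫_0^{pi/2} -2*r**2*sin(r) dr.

Integrate by parts twice (u = r^2, dv = -2*sin(r) dr).
An antiderivative is F(r) = 2*r**2*cos(r) - 4*r*sin(r) - 4*cos(r).
Then F(pi/2) - F(0) = (-2*pi) - (-4) = 4 - 2*pi.

4 - 2*pi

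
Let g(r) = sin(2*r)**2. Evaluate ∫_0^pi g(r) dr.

pi/2

Use the identity sin^2(2*r) = (1 - cos(4*r))/2.
An antiderivative is F(r) = r/2 - sin(4*r)/8.
Then F(pi) - F(0) = (pi/2) - (0) = pi/2.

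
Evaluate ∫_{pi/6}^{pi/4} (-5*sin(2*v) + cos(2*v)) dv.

An antiderivative is F(v) = sin(2*v)/2 + 5*cos(2*v)/2.
Then F(pi/4) - F(pi/6) = (1/2) - (sqrt(3)/4 + 5/4) = -3/4 - sqrt(3)/4.

-3/4 - sqrt(3)/4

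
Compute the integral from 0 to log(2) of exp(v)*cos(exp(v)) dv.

-sin(1) + sin(2)

Let u = exp(v), so du = exp(v) dv. When v = 0, u = 1; when v = log(2), u = 2.
The integral becomes ∫ cos(u) du from 1 to 2, with antiderivative sin(u).
Back in v: F(v) = sin(exp(v)).
Then F(log(2)) - F(0) = (sin(2)) - (sin(1)) = -sin(1) + sin(2).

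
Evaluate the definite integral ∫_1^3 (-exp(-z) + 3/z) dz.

An antiderivative is F(z) = 3*log(z) + exp(-z).
Then F(3) - F(1) = (exp(-3) + 3*log(3)) - (exp(-1)) = -exp(-1) + exp(-3) + 3*log(3).

-exp(-1) + exp(-3) + 3*log(3)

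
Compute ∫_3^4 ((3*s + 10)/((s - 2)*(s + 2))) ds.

Factor the denominator: s**2 - 4 = (s + 2)(s - 2).
Partial fractions: (3*s + 10)/((s - 2)*(s + 2)) = -1/(s + 2) + 4/(s - 2).
An antiderivative is F(s) = 4*log(s - 2) - log(s + 2).
Then F(4) - F(3) = (log(8/3)) - (-log(5)) = log(40/3).

log(40/3)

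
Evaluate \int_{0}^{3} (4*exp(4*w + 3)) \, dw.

-exp(3) + exp(15)

Let u = 4*w + 3, so du = 4 dw. When w = 0, u = 3; when w = 3, u = 15.
The integral becomes ∫ exp(u) du from 3 to 15, with antiderivative exp(u).
Back in w: F(w) = exp(4*w + 3).
Then F(3) - F(0) = (exp(15)) - (exp(3)) = -exp(3) + exp(15).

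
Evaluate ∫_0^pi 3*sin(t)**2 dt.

3*pi/2

Use the identity sin^2(t) = (1 - cos(2*t))/2.
An antiderivative is F(t) = 3*t/2 - 3*sin(2*t)/4.
Then F(pi) - F(0) = (3*pi/2) - (0) = 3*pi/2.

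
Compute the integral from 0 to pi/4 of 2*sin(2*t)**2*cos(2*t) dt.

Let u = sin(2*t), so du = 2*cos(2*t) dt. When t = 0, u = 0; when t = pi/4, u = 1.
The integral becomes ∫ u**2 du from 0 to 1, with antiderivative u**3/3.
Back in t: F(t) = sin(2*t)**3/3.
Then F(pi/4) - F(0) = (1/3) - (0) = 1/3.

1/3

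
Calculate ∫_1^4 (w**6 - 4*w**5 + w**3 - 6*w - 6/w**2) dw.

-10509/28

By the power rule, an antiderivative is F(w) = w**7/7 - 2*w**6/3 + w**4/4 - 3*w**2 + 6/w.
Then F(4) - F(1) = (-15649/42) - (229/84) = -10509/28.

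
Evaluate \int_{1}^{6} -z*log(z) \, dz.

-18*log(3) - 18*log(2) + 35/4

Integrate by parts once (u = ln z, dv = -z dz).
An antiderivative is F(z) = -z**2*(2*log(z) - 1)/4.
Then F(6) - F(1) = (-18*log(3) - 18*log(2) + 9) - (1/4) = -18*log(3) - 18*log(2) + 35/4.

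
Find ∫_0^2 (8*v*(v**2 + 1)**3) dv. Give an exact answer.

Let u = v**2 + 1, so du = 2*v dv. When v = 0, u = 1; when v = 2, u = 5.
The integral becomes 4·∫ u**3 du from 1 to 5, with antiderivative u**4.
Back in v: F(v) = (v**2 + 1)**4.
Then F(2) - F(0) = (625) - (1) = 624.

624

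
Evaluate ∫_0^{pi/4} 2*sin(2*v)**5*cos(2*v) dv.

1/6

Let u = sin(2*v), so du = 2*cos(2*v) dv. When v = 0, u = 0; when v = pi/4, u = 1.
The integral becomes ∫ u**5 du from 0 to 1, with antiderivative u**6/6.
Back in v: F(v) = sin(2*v)**6/6.
Then F(pi/4) - F(0) = (1/6) - (0) = 1/6.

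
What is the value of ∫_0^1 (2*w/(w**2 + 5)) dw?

Let u = w**2 + 5, so du = 2*w dw. When w = 0, u = 5; when w = 1, u = 6.
The integral becomes ∫ 1/u du from 5 to 6, with antiderivative log(u).
Back in w: F(w) = log(w**2 + 5).
Then F(1) - F(0) = (log(6)) - (log(5)) = log(6/5).

log(6/5)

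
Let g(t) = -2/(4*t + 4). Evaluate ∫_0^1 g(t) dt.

-log(2)/2

An antiderivative is F(t) = -log(4*t + 4)/2.
Then F(1) - F(0) = (-3*log(2)/2) - (-log(2)) = -log(2)/2.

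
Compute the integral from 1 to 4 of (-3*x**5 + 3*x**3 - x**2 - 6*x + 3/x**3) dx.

-61467/32

By the power rule, an antiderivative is F(x) = -x**6/2 + 3*x**4/4 - x**3/3 - 3*x**2 - 3/(2*x**2).
Then F(4) - F(1) = (-184841/96) - (-55/12) = -61467/32.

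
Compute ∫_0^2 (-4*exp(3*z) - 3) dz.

-4*exp(6)/3 - 14/3

An antiderivative is F(z) = -4*exp(3*z)/3 - 3*z.
Then F(2) - F(0) = (-4*exp(6)/3 - 6) - (-4/3) = -4*exp(6)/3 - 14/3.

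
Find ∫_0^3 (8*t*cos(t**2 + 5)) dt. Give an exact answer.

Let u = t**2 + 5, so du = 2*t dt. When t = 0, u = 5; when t = 3, u = 14.
The integral becomes 4·∫ cos(u) du from 5 to 14, with antiderivative 4*sin(u).
Back in t: F(t) = 4*sin(t**2 + 5).
Then F(3) - F(0) = (4*sin(14)) - (4*sin(5)) = -4*sin(5) + 4*sin(14).

-4*sin(5) + 4*sin(14)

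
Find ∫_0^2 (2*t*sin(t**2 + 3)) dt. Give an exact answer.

Let u = t**2 + 3, so du = 2*t dt. When t = 0, u = 3; when t = 2, u = 7.
The integral becomes ∫ sin(u) du from 3 to 7, with antiderivative -cos(u).
Back in t: F(t) = -cos(t**2 + 3).
Then F(2) - F(0) = (-cos(7)) - (-cos(3)) = cos(3) - cos(7).

cos(3) - cos(7)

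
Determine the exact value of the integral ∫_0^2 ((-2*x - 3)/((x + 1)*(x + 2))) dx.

Factor the denominator: x**2 + 3*x + 2 = (x + 2)(x + 1).
Partial fractions: (-2*x - 3)/((x + 1)*(x + 2)) = -1/(x + 2) - 1/(x + 1).
An antiderivative is F(x) = -log(x + 1) - log(x + 2).
Then F(2) - F(0) = (-log(12)) - (-log(2)) = -log(6).

-log(6)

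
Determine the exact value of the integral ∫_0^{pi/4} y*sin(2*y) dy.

1/4

Integrate by parts once (u = y, dv = sin(2*y) dy).
An antiderivative is F(y) = -y*cos(2*y)/2 + sin(2*y)/4.
Then F(pi/4) - F(0) = (1/4) - (0) = 1/4.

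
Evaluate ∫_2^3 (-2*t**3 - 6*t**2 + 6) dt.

By the power rule, an antiderivative is F(t) = -t**4/2 - 2*t**3 + 6*t.
Then F(3) - F(2) = (-153/2) - (-12) = -129/2.

-129/2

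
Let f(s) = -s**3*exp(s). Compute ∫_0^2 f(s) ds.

Integrate by parts 3 times (u = s^3, dv = -exp(s) ds).
An antiderivative is F(s) = (-s**3 + 3*s**2 - 6*s + 6)*exp(s).
Then F(2) - F(0) = (-2*exp(2)) - (6) = -2*exp(2) - 6.

-2*exp(2) - 6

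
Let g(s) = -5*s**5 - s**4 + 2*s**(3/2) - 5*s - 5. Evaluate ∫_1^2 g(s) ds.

-72 + 16*sqrt(2)/5

By the power rule, an antiderivative is F(s) = -5*s**6/6 + 4*s**(5/2)/5 - s**5/5 - 5*s**2/2 - 5*s.
Then F(2) - F(1) = (-1196/15 + 16*sqrt(2)/5) - (-116/15) = -72 + 16*sqrt(2)/5.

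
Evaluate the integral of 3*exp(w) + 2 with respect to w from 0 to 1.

-1 + 3*E

An antiderivative is F(w) = 2*w + 3*exp(w).
Then F(1) - F(0) = (2 + 3*E) - (3) = -1 + 3*E.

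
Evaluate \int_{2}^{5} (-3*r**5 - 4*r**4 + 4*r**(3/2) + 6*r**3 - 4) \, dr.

By the power rule, an antiderivative is F(r) = -r**6/2 + 8*r**(5/2)/5 - 4*r**5/5 + 3*r**4/2 - 4*r.
Then F(5) - F(2) = (-9395 + 40*sqrt(5)) - (-208/5 + 32*sqrt(2)/5) = -46767/5 - 32*sqrt(2)/5 + 40*sqrt(5).

-46767/5 - 32*sqrt(2)/5 + 40*sqrt(5)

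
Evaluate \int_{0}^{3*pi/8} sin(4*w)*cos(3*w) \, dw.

Use the identity sin(4*w)cos(3*w) = [sin(7*w) + sin(w)]/2.
An antiderivative is F(w) = -cos(w)/2 - cos(7*w)/14.
Then F(3*pi/8) - F(0) = (-3*sqrt(2 - sqrt(2))/14) - (-4/7) = 4/7 - 3*sqrt(2 - sqrt(2))/14.

4/7 - 3*sqrt(2 - sqrt(2))/14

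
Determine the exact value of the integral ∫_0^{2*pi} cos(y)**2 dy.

pi

Use the identity cos^2(y) = (1 + cos(2*y))/2.
An antiderivative is F(y) = y/2 + sin(2*y)/4.
Then F(2*pi) - F(0) = (pi) - (0) = pi.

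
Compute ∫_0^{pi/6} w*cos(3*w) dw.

Integrate by parts once (u = w, dv = cos(3*w) dw).
An antiderivative is F(w) = w*sin(3*w)/3 + cos(3*w)/9.
Then F(pi/6) - F(0) = (pi/18) - (1/9) = -1/9 + pi/18.

-1/9 + pi/18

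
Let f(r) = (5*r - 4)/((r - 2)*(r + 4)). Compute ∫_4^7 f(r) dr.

-13*log(2) + log(5) + 4*log(11)

Factor the denominator: r**2 + 2*r - 8 = (r + 4)(r - 2).
Partial fractions: (5*r - 4)/((r - 2)*(r + 4)) = 4/(r + 4) + 1/(r - 2).
An antiderivative is F(r) = log(r - 2) + 4*log(r + 4).
Then F(7) - F(4) = (log(5) + 4*log(11)) - (13*log(2)) = -13*log(2) + log(5) + 4*log(11).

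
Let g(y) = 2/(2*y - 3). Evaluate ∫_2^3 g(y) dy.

An antiderivative is F(y) = log(2*y - 3).
Then F(3) - F(2) = (log(3)) - (0) = log(3).

log(3)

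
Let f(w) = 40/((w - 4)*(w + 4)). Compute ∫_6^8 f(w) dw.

-5*log(3) + 5*log(5)

Factor the denominator: w**2 - 16 = (w + 4)(w - 4).
Partial fractions: 40/((w - 4)*(w + 4)) = -5/(w + 4) + 5/(w - 4).
An antiderivative is F(w) = 5*log(w - 4) - 5*log(w + 4).
Then F(8) - F(6) = (-5*log(3)) - (-5*log(5)) = -5*log(3) + 5*log(5).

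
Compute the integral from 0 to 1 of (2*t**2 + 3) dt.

By the power rule, an antiderivative is F(t) = 2*t**3/3 + 3*t.
Then F(1) - F(0) = (11/3) - (0) = 11/3.

11/3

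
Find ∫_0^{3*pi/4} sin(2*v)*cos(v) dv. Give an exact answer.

sqrt(2)/6 + 2/3

Use the identity sin(2*v)cos(v) = [sin(3*v) + sin(v)]/2.
An antiderivative is F(v) = -cos(v)/2 - cos(3*v)/6.
Then F(3*pi/4) - F(0) = (sqrt(2)/6) - (-2/3) = sqrt(2)/6 + 2/3.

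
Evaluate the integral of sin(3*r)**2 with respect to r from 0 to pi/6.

Use the identity sin^2(3*r) = (1 - cos(6*r))/2.
An antiderivative is F(r) = r/2 - sin(6*r)/12.
Then F(pi/6) - F(0) = (pi/12) - (0) = pi/12.

pi/12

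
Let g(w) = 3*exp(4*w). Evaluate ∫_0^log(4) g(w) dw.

Let u = exp(w), so du = exp(w) dw. When w = 0, u = 1; when w = log(4), u = 4.
The integral becomes 3·∫ u**3 du from 1 to 4, with antiderivative 3*u**4/4.
Back in w: F(w) = 3*exp(4*w)/4.
Then F(log(4)) - F(0) = (192) - (3/4) = 765/4.

765/4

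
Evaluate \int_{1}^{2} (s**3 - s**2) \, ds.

By the power rule, an antiderivative is F(s) = s**4/4 - s**3/3.
Then F(2) - F(1) = (4/3) - (-1/12) = 17/12.

17/12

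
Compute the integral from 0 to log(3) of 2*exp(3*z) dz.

52/3

Let u = exp(z), so du = exp(z) dz. When z = 0, u = 1; when z = log(3), u = 3.
The integral becomes 2·∫ u**2 du from 1 to 3, with antiderivative 2*u**3/3.
Back in z: F(z) = 2*exp(3*z)/3.
Then F(log(3)) - F(0) = (18) - (2/3) = 52/3.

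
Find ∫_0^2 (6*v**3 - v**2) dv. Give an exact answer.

64/3

By the power rule, an antiderivative is F(v) = 3*v**4/2 - v**3/3.
Then F(2) - F(0) = (64/3) - (0) = 64/3.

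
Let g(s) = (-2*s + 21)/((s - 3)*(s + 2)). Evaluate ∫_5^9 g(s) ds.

-5*log(11) + 3*log(3) + 5*log(7)

Factor the denominator: s**2 - s - 6 = (s + 2)(s - 3).
Partial fractions: (-2*s + 21)/((s - 3)*(s + 2)) = -5/(s + 2) + 3/(s - 3).
An antiderivative is F(s) = 3*log(s - 3) - 5*log(s + 2).
Then F(9) - F(5) = (-5*log(11) + 3*log(2) + 3*log(3)) - (-5*log(7) + 3*log(2)) = -5*log(11) + 3*log(3) + 5*log(7).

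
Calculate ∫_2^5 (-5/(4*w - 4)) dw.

An antiderivative is F(w) = -5*log(4*w - 4)/4.
Then F(5) - F(2) = (-log(32)) - (-5*log(2)/2) = -5*log(2)/2.

-5*log(2)/2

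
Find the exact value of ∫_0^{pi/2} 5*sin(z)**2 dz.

5*pi/4

Use the identity sin^2(z) = (1 - cos(2*z))/2.
An antiderivative is F(z) = 5*z/2 - 5*sin(2*z)/4.
Then F(pi/2) - F(0) = (5*pi/4) - (0) = 5*pi/4.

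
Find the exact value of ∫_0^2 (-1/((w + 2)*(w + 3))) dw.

log(5/6)

Factor the denominator: w**2 + 5*w + 6 = (w + 3)(w + 2).
Partial fractions: -1/((w + 2)*(w + 3)) = 1/(w + 3) - 1/(w + 2).
An antiderivative is F(w) = -log(w + 2) + log(w + 3).
Then F(2) - F(0) = (log(5/4)) - (log(3/2)) = log(5/6).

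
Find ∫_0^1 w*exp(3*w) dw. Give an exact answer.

Integrate by parts once (u = w, dv = exp(3*w) dw).
An antiderivative is F(w) = (3*w - 1)*exp(3*w)/9.
Then F(1) - F(0) = (2*exp(3)/9) - (-1/9) = 1/9 + 2*exp(3)/9.

1/9 + 2*exp(3)/9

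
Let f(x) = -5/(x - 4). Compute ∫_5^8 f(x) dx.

-10*log(2)

An antiderivative is F(x) = -5*log(x - 4).
Then F(8) - F(5) = (-10*log(2)) - (0) = -10*log(2).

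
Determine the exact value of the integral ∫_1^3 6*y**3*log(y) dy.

-30 + 243*log(3)/2

Integrate by parts once (u = ln y, dv = 6*y**3 dy).
An antiderivative is F(y) = 3*y**4*(4*log(y) - 1)/8.
Then F(3) - F(1) = (-243/8 + 243*log(3)/2) - (-3/8) = -30 + 243*log(3)/2.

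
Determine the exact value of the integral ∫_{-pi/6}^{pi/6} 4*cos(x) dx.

An antiderivative is F(x) = 4*sin(x).
Then F(pi/6) - F(-pi/6) = (2) - (-2) = 4.

4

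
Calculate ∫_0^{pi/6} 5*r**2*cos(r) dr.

Integrate by parts twice (u = r^2, dv = 5*cos(r) dr).
An antiderivative is F(r) = 5*r**2*sin(r) + 10*r*cos(r) - 10*sin(r).
Then F(pi/6) - F(0) = (-5 + 5*pi**2/72 + 5*sqrt(3)*pi/6) - (0) = -5 + 5*pi**2/72 + 5*sqrt(3)*pi/6.

-5 + 5*pi**2/72 + 5*sqrt(3)*pi/6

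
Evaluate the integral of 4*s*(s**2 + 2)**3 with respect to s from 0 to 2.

Let u = s**2 + 2, so du = 2*s ds. When s = 0, u = 2; when s = 2, u = 6.
The integral becomes 2·∫ u**3 du from 2 to 6, with antiderivative u**4/2.
Back in s: F(s) = (s**2 + 2)**4/2.
Then F(2) - F(0) = (648) - (8) = 640.

640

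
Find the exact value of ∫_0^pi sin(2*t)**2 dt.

pi/2

Use the identity sin^2(2*t) = (1 - cos(4*t))/2.
An antiderivative is F(t) = t/2 - sin(4*t)/8.
Then F(pi) - F(0) = (pi/2) - (0) = pi/2.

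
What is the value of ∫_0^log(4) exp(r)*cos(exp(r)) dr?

Let u = exp(r), so du = exp(r) dr. When r = 0, u = 1; when r = log(4), u = 4.
The integral becomes ∫ cos(u) du from 1 to 4, with antiderivative sin(u).
Back in r: F(r) = sin(exp(r)).
Then F(log(4)) - F(0) = (sin(4)) - (sin(1)) = -sin(1) + sin(4).

-sin(1) + sin(4)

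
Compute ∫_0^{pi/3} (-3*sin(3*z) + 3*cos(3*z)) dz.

-2

An antiderivative is F(z) = sin(3*z) + cos(3*z).
Then F(pi/3) - F(0) = (-1) - (1) = -2.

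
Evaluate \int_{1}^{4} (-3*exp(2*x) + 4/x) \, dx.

-3*exp(8)/2 + 8*log(2) + 3*exp(2)/2

An antiderivative is F(x) = -3*exp(2*x)/2 + 4*log(x).
Then F(4) - F(1) = (-3*exp(8)/2 + 8*log(2)) - (-3*exp(2)/2) = -3*exp(8)/2 + 8*log(2) + 3*exp(2)/2.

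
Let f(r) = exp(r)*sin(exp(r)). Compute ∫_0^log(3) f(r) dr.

cos(1) - cos(3)

Let u = exp(r), so du = exp(r) dr. When r = 0, u = 1; when r = log(3), u = 3.
The integral becomes ∫ sin(u) du from 1 to 3, with antiderivative -cos(u).
Back in r: F(r) = -cos(exp(r)).
Then F(log(3)) - F(0) = (-cos(3)) - (-cos(1)) = cos(1) - cos(3).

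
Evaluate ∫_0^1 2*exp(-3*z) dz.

An antiderivative is F(z) = -2*exp(-3*z)/3.
Then F(1) - F(0) = (-2*exp(-3)/3) - (-2/3) = 2/3 - 2*exp(-3)/3.

2/3 - 2*exp(-3)/3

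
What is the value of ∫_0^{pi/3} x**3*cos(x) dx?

-sqrt(3)*pi + sqrt(3)*pi**3/54 + pi**2/6 + 3

Integrate by parts 3 times (u = x^3, dv = cos(x) dx).
An antiderivative is F(x) = x**3*sin(x) + 3*x**2*cos(x) - 6*x*sin(x) - 6*cos(x).
Then F(pi/3) - F(0) = (-sqrt(3)*pi - 3 + sqrt(3)*pi**3/54 + pi**2/6) - (-6) = -sqrt(3)*pi + sqrt(3)*pi**3/54 + pi**2/6 + 3.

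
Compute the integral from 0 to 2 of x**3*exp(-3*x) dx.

2/27 - 122*exp(-6)/27

Integrate by parts 3 times (u = x^3, dv = exp(-3*x) dx).
An antiderivative is F(x) = (-9*x**3 - 9*x**2 - 6*x - 2)*exp(-3*x)/27.
Then F(2) - F(0) = (-122*exp(-6)/27) - (-2/27) = 2/27 - 122*exp(-6)/27.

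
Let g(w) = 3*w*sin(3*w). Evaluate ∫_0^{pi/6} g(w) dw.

Integrate by parts once (u = w, dv = 3*sin(3*w) dw).
An antiderivative is F(w) = -w*cos(3*w) + sin(3*w)/3.
Then F(pi/6) - F(0) = (1/3) - (0) = 1/3.

1/3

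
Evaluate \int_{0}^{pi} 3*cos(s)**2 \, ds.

Use the identity cos^2(s) = (1 + cos(2*s))/2.
An antiderivative is F(s) = 3*s/2 + 3*sin(2*s)/4.
Then F(pi) - F(0) = (3*pi/2) - (0) = 3*pi/2.

3*pi/2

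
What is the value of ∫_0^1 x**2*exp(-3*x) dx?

Integrate by parts twice (u = x^2, dv = exp(-3*x) dx).
An antiderivative is F(x) = (-9*x**2 - 6*x - 2)*exp(-3*x)/27.
Then F(1) - F(0) = (-17*exp(-3)/27) - (-2/27) = 2/27 - 17*exp(-3)/27.

2/27 - 17*exp(-3)/27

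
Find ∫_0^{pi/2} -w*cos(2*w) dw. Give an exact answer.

Integrate by parts once (u = w, dv = -cos(2*w) dw).
An antiderivative is F(w) = -w*sin(2*w)/2 - cos(2*w)/4.
Then F(pi/2) - F(0) = (1/4) - (-1/4) = 1/2.

1/2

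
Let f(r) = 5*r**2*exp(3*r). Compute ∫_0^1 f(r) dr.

-10/27 + 25*exp(3)/27

Integrate by parts twice (u = r^2, dv = 5*exp(3*r) dr).
An antiderivative is F(r) = (45*r**2 - 30*r + 10)*exp(3*r)/27.
Then F(1) - F(0) = (25*exp(3)/27) - (10/27) = -10/27 + 25*exp(3)/27.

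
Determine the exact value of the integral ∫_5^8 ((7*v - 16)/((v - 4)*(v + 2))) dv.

-5*log(7) + 9*log(2) + 5*log(5)

Factor the denominator: v**2 - 2*v - 8 = (v + 2)(v - 4).
Partial fractions: (7*v - 16)/((v - 4)*(v + 2)) = 5/(v + 2) + 2/(v - 4).
An antiderivative is F(v) = 2*log(v - 4) + 5*log(v + 2).
Then F(8) - F(5) = (9*log(2) + 5*log(5)) - (5*log(7)) = -5*log(7) + 9*log(2) + 5*log(5).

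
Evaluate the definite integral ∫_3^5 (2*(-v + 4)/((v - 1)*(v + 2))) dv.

Factor the denominator: v**2 + v - 2 = (v + 2)(v - 1).
Partial fractions: 2*(-v + 4)/((v - 1)*(v + 2)) = -4/(v + 2) + 2/(v - 1).
An antiderivative is F(v) = 2*log(v - 1) - 4*log(v + 2).
Then F(5) - F(3) = (-4*log(7) + 4*log(2)) - (-4*log(5) + 2*log(2)) = -4*log(7) + 2*log(2) + 4*log(5).

-4*log(7) + 2*log(2) + 4*log(5)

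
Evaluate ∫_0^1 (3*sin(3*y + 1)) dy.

cos(1) - cos(4)

Let u = 3*y + 1, so du = 3 dy. When y = 0, u = 1; when y = 1, u = 4.
The integral becomes ∫ sin(u) du from 1 to 4, with antiderivative -cos(u).
Back in y: F(y) = -cos(3*y + 1).
Then F(1) - F(0) = (-cos(4)) - (-cos(1)) = cos(1) - cos(4).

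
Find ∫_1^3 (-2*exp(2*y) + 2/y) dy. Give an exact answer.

-exp(6) + log(9) + exp(2)

An antiderivative is F(y) = -exp(2*y) + 2*log(y).
Then F(3) - F(1) = (-exp(6) + log(9)) - (-exp(2)) = -exp(6) + log(9) + exp(2).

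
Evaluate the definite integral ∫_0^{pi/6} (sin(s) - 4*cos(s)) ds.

An antiderivative is F(s) = -4*sin(s) - cos(s).
Then F(pi/6) - F(0) = (-2 - sqrt(3)/2) - (-1) = -1 - sqrt(3)/2.

-1 - sqrt(3)/2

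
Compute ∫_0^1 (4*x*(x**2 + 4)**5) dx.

Let u = x**2 + 4, so du = 2*x dx. When x = 0, u = 4; when x = 1, u = 5.
The integral becomes 2·∫ u**5 du from 4 to 5, with antiderivative u**6/3.
Back in x: F(x) = (x**2 + 4)**6/3.
Then F(1) - F(0) = (15625/3) - (4096/3) = 3843.

3843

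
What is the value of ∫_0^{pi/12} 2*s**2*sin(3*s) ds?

Integrate by parts twice (u = s^2, dv = 2*sin(3*s) ds).
An antiderivative is F(s) = -2*s**2*cos(3*s)/3 + 4*s*sin(3*s)/9 + 4*cos(3*s)/27.
Then F(pi/12) - F(0) = (sqrt(2)*(-pi**2 + 8*pi + 32)/432) - (4/27) = -4/27 - sqrt(2)*pi**2/432 + sqrt(2)*pi/54 + 2*sqrt(2)/27.

-4/27 - sqrt(2)*pi**2/432 + sqrt(2)*pi/54 + 2*sqrt(2)/27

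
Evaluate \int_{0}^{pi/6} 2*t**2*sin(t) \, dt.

-4 - sqrt(3)*pi**2/36 + pi/3 + 2*sqrt(3)

Integrate by parts twice (u = t^2, dv = 2*sin(t) dt).
An antiderivative is F(t) = -2*t**2*cos(t) + 4*t*sin(t) + 4*cos(t).
Then F(pi/6) - F(0) = (-sqrt(3)*pi**2/36 + pi/3 + 2*sqrt(3)) - (4) = -4 - sqrt(3)*pi**2/36 + pi/3 + 2*sqrt(3).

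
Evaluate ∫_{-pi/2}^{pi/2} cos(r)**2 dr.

Use the identity cos^2(r) = (1 + cos(2*r))/2.
An antiderivative is F(r) = r/2 + sin(2*r)/4.
Then F(pi/2) - F(-pi/2) = (pi/4) - (-pi/4) = pi/2.

pi/2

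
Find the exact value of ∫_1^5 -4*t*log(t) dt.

Integrate by parts once (u = ln t, dv = -4*t dt).
An antiderivative is F(t) = -t**2*(2*log(t) - 1).
Then F(5) - F(1) = (25 - 50*log(5)) - (1) = 24 - 50*log(5).

24 - 50*log(5)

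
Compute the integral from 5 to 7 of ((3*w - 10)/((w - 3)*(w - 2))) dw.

-4*log(3) - log(2) + 4*log(5)

Factor the denominator: w**2 - 5*w + 6 = (w - 2)(w - 3).
Partial fractions: (3*w - 10)/((w - 3)*(w - 2)) = 4/(w - 2) - 1/(w - 3).
An antiderivative is F(w) = -log(w - 3) + 4*log(w - 2).
Then F(7) - F(5) = (-2*log(2) + 4*log(5)) - (log(81/2)) = -4*log(3) - log(2) + 4*log(5).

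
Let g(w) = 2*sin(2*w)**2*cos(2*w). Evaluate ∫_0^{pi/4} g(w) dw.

1/3

Let u = sin(2*w), so du = 2*cos(2*w) dw. When w = 0, u = 0; when w = pi/4, u = 1.
The integral becomes ∫ u**2 du from 0 to 1, with antiderivative u**3/3.
Back in w: F(w) = sin(2*w)**3/3.
Then F(pi/4) - F(0) = (1/3) - (0) = 1/3.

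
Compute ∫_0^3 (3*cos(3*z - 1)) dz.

Let u = 3*z - 1, so du = 3 dz. When z = 0, u = -1; when z = 3, u = 8.
The integral becomes ∫ cos(u) du from -1 to 8, with antiderivative sin(u).
Back in z: F(z) = sin(3*z - 1).
Then F(3) - F(0) = (sin(8)) - (-sin(1)) = sin(1) + sin(8).

sin(1) + sin(8)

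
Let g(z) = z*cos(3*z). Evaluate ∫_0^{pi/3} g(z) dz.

-2/9

Integrate by parts once (u = z, dv = cos(3*z) dz).
An antiderivative is F(z) = z*sin(3*z)/3 + cos(3*z)/9.
Then F(pi/3) - F(0) = (-1/9) - (1/9) = -2/9.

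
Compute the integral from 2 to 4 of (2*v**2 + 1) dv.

By the power rule, an antiderivative is F(v) = 2*v**3/3 + v.
Then F(4) - F(2) = (140/3) - (22/3) = 118/3.

118/3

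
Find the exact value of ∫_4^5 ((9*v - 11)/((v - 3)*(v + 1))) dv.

-5*log(5) + 5*log(3) + 9*log(2)

Factor the denominator: v**2 - 2*v - 3 = (v + 1)(v - 3).
Partial fractions: (9*v - 11)/((v - 3)*(v + 1)) = 5/(v + 1) + 4/(v - 3).
An antiderivative is F(v) = 4*log(v - 3) + 5*log(v + 1).
Then F(5) - F(4) = (5*log(3) + 9*log(2)) - (5*log(5)) = -5*log(5) + 5*log(3) + 9*log(2).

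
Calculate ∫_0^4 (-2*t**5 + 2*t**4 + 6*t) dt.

By the power rule, an antiderivative is F(t) = -t**6/3 + 2*t**5/5 + 3*t**2.
Then F(4) - F(0) = (-13616/15) - (0) = -13616/15.

-13616/15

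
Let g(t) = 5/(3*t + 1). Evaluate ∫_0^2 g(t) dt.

An antiderivative is F(t) = 5*log(3*t + 1)/3.
Then F(2) - F(0) = (5*log(7)/3) - (0) = 5*log(7)/3.

5*log(7)/3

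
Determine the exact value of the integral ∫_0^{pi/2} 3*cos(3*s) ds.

An antiderivative is F(s) = sin(3*s).
Then F(pi/2) - F(0) = (-1) - (0) = -1.

-1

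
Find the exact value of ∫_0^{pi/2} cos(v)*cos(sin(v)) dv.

sin(1)

Let u = sin(v), so du = cos(v) dv. When v = 0, u = 0; when v = pi/2, u = 1.
The integral becomes ∫ cos(u) du from 0 to 1, with antiderivative sin(u).
Back in v: F(v) = sin(sin(v)).
Then F(pi/2) - F(0) = (sin(1)) - (0) = sin(1).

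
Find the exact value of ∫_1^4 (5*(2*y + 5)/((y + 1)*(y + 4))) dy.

10*log(2)

Factor the denominator: y**2 + 5*y + 4 = (y + 4)(y + 1).
Partial fractions: 5*(2*y + 5)/((y + 1)*(y + 4)) = 5/(y + 4) + 5/(y + 1).
An antiderivative is F(y) = 5*log(y + 1) + 5*log(y + 4).
Then F(4) - F(1) = (5*log(5) + 15*log(2)) - (5*log(2) + 5*log(5)) = 10*log(2).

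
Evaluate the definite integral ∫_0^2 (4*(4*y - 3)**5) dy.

7448/3

Let u = 4*y - 3, so du = 4 dy. When y = 0, u = -3; when y = 2, u = 5.
The integral becomes ∫ u**5 du from -3 to 5, with antiderivative u**6/6.
Back in y: F(y) = (4*y - 3)**6/6.
Then F(2) - F(0) = (15625/6) - (243/2) = 7448/3.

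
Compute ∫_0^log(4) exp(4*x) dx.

255/4

Let u = exp(x), so du = exp(x) dx. When x = 0, u = 1; when x = log(4), u = 4.
The integral becomes ∫ u**3 du from 1 to 4, with antiderivative u**4/4.
Back in x: F(x) = exp(4*x)/4.
Then F(log(4)) - F(0) = (64) - (1/4) = 255/4.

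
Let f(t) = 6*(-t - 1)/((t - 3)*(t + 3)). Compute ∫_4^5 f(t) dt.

-10*log(2) + 2*log(7)

Factor the denominator: t**2 - 9 = (t + 3)(t - 3).
Partial fractions: 6*(-t - 1)/((t - 3)*(t + 3)) = -2/(t + 3) - 4/(t - 3).
An antiderivative is F(t) = -4*log(t - 3) - 2*log(t + 3).
Then F(5) - F(4) = (-10*log(2)) - (-log(49)) = -10*log(2) + 2*log(7).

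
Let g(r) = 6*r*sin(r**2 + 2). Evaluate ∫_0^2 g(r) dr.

-3*cos(6) + 3*cos(2)

Let u = r**2 + 2, so du = 2*r dr. When r = 0, u = 2; when r = 2, u = 6.
The integral becomes 3·∫ sin(u) du from 2 to 6, with antiderivative -3*cos(u).
Back in r: F(r) = -3*cos(r**2 + 2).
Then F(2) - F(0) = (-3*cos(6)) - (-3*cos(2)) = -3*cos(6) + 3*cos(2).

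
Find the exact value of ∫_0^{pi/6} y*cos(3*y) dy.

Integrate by parts once (u = y, dv = cos(3*y) dy).
An antiderivative is F(y) = y*sin(3*y)/3 + cos(3*y)/9.
Then F(pi/6) - F(0) = (pi/18) - (1/9) = -1/9 + pi/18.

-1/9 + pi/18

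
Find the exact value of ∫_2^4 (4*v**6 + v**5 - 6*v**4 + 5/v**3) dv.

9823757/1120

By the power rule, an antiderivative is F(v) = 4*v**7/7 + v**6/6 - 6*v**5/5 - 5/(2*v**2).
Then F(4) - F(2) = (29621747/3360) - (37619/840) = 9823757/1120.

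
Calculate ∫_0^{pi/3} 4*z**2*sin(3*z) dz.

-16/27 + 4*pi**2/27

Integrate by parts twice (u = z^2, dv = 4*sin(3*z) dz).
An antiderivative is F(z) = -4*z**2*cos(3*z)/3 + 8*z*sin(3*z)/9 + 8*cos(3*z)/27.
Then F(pi/3) - F(0) = (-8/27 + 4*pi**2/27) - (8/27) = -16/27 + 4*pi**2/27.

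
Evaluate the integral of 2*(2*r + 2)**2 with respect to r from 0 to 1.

Let u = 2*r + 2, so du = 2 dr. When r = 0, u = 2; when r = 1, u = 4.
The integral becomes ∫ u**2 du from 2 to 4, with antiderivative u**3/3.
Back in r: F(r) = (2*r + 2)**3/3.
Then F(1) - F(0) = (64/3) - (8/3) = 56/3.

56/3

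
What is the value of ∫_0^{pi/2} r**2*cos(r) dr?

Integrate by parts twice (u = r^2, dv = cos(r) dr).
An antiderivative is F(r) = r**2*sin(r) + 2*r*cos(r) - 2*sin(r).
Then F(pi/2) - F(0) = (-2 + pi**2/4) - (0) = -2 + pi**2/4.

-2 + pi**2/4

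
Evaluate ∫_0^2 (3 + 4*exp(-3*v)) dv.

22/3 - 4*exp(-6)/3

An antiderivative is F(v) = 3*v - 4*exp(-3*v)/3.
Then F(2) - F(0) = (6 - 4*exp(-6)/3) - (-4/3) = 22/3 - 4*exp(-6)/3.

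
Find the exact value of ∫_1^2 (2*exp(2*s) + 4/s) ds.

An antiderivative is F(s) = exp(2*s) + 4*log(s).
Then F(2) - F(1) = (log(16) + exp(4)) - (exp(2)) = -exp(2) + log(16) + exp(4).

-exp(2) + log(16) + exp(4)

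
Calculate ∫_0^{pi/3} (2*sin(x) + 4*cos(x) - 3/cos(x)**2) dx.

1 - sqrt(3)

An antiderivative is F(x) = 4*sin(x) - 2*cos(x) - 3*tan(x).
Then F(pi/3) - F(0) = (-sqrt(3) - 1) - (-2) = 1 - sqrt(3).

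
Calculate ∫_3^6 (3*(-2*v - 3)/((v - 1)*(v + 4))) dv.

-6*log(5) + 3*log(7)

Factor the denominator: v**2 + 3*v - 4 = (v + 4)(v - 1).
Partial fractions: 3*(-2*v - 3)/((v - 1)*(v + 4)) = -3/(v + 4) - 3/(v - 1).
An antiderivative is F(v) = -3*log(v - 1) - 3*log(v + 4).
Then F(6) - F(3) = (-6*log(5) - 3*log(2)) - (-3*log(7) - 3*log(2)) = -6*log(5) + 3*log(7).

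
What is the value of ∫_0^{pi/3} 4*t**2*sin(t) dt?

Integrate by parts twice (u = t^2, dv = 4*sin(t) dt).
An antiderivative is F(t) = -4*t**2*cos(t) + 8*t*sin(t) + 8*cos(t).
Then F(pi/3) - F(0) = (-2*pi**2/9 + 4 + 4*sqrt(3)*pi/3) - (8) = -4 - 2*pi**2/9 + 4*sqrt(3)*pi/3.

-4 - 2*pi**2/9 + 4*sqrt(3)*pi/3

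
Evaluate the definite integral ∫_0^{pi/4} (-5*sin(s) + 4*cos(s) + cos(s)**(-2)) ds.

-4 + 9*sqrt(2)/2

An antiderivative is F(s) = 4*sin(s) + 5*cos(s) + tan(s).
Then F(pi/4) - F(0) = (1 + 9*sqrt(2)/2) - (5) = -4 + 9*sqrt(2)/2.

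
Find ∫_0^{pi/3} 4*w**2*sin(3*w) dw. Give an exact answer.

-16/27 + 4*pi**2/27

Integrate by parts twice (u = w^2, dv = 4*sin(3*w) dw).
An antiderivative is F(w) = -4*w**2*cos(3*w)/3 + 8*w*sin(3*w)/9 + 8*cos(3*w)/27.
Then F(pi/3) - F(0) = (-8/27 + 4*pi**2/27) - (8/27) = -16/27 + 4*pi**2/27.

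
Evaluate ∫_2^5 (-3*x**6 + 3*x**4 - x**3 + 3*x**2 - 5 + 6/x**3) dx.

By the power rule, an antiderivative is F(x) = -3*x**7/7 + 3*x**5/5 - x**4/4 + x**3 - 5*x - 3/x**2.
Then F(5) - F(2) = (-22164459/700) - (-5937/140) = -11067387/350.

-11067387/350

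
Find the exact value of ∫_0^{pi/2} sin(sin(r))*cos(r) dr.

Let u = sin(r), so du = cos(r) dr. When r = 0, u = 0; when r = pi/2, u = 1.
The integral becomes ∫ sin(u) du from 0 to 1, with antiderivative -cos(u).
Back in r: F(r) = -cos(sin(r)).
Then F(pi/2) - F(0) = (-cos(1)) - (-1) = 1 - cos(1).

1 - cos(1)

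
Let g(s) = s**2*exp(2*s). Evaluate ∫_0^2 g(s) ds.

Integrate by parts twice (u = s^2, dv = exp(2*s) ds).
An antiderivative is F(s) = (2*s**2 - 2*s + 1)*exp(2*s)/4.
Then F(2) - F(0) = (5*exp(4)/4) - (1/4) = -1/4 + 5*exp(4)/4.

-1/4 + 5*exp(4)/4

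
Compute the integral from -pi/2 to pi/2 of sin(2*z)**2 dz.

pi/2

Use the identity sin^2(2*z) = (1 - cos(4*z))/2.
An antiderivative is F(z) = z/2 - sin(4*z)/8.
Then F(pi/2) - F(-pi/2) = (pi/4) - (-pi/4) = pi/2.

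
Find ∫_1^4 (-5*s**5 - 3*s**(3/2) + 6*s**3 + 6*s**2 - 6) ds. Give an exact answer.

By the power rule, an antiderivative is F(s) = -5*s**6/6 - 6*s**(5/2)/5 + 3*s**4/2 + 2*s**3 - 6*s.
Then F(4) - F(1) = (-44456/15) - (-68/15) = -14796/5.

-14796/5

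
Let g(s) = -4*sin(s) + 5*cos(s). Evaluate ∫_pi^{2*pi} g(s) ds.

An antiderivative is F(s) = 5*sin(s) + 4*cos(s).
Then F(2*pi) - F(pi) = (4) - (-4) = 8.

8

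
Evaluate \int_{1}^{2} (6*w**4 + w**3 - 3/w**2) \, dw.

789/20

By the power rule, an antiderivative is F(w) = 6*w**5/5 + w**4/4 + 3/w.
Then F(2) - F(1) = (439/10) - (89/20) = 789/20.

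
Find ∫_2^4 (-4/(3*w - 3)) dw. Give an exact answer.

-4*log(3)/3

An antiderivative is F(w) = -4*log(3*w - 3)/3.
Then F(4) - F(2) = (-8*log(3)/3) - (-4*log(3)/3) = -4*log(3)/3.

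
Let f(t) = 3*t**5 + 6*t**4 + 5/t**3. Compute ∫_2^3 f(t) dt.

210977/360

By the power rule, an antiderivative is F(t) = t**6/2 + 6*t**5/5 - 5/(2*t**2).
Then F(3) - F(2) = (29512/45) - (2791/40) = 210977/360.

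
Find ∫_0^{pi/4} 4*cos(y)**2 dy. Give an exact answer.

1 + pi/2

Use the identity cos^2(y) = (1 + cos(2*y))/2.
An antiderivative is F(y) = 2*y + sin(2*y).
Then F(pi/4) - F(0) = (1 + pi/2) - (0) = 1 + pi/2.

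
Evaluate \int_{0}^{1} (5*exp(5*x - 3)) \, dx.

Let u = 5*x - 3, so du = 5 dx. When x = 0, u = -3; when x = 1, u = 2.
The integral becomes ∫ exp(u) du from -3 to 2, with antiderivative exp(u).
Back in x: F(x) = exp(5*x - 3).
Then F(1) - F(0) = (exp(2)) - (exp(-3)) = -(1 - exp(5))*exp(-3).

-(1 - exp(5))*exp(-3)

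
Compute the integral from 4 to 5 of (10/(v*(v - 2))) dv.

-5*log(5) + 5*log(2) + 5*log(3)

Factor the denominator: v**2 - 2*v = v(v - 2).
Partial fractions: 10/(v*(v - 2)) = -5/v + 5/(v - 2).
An antiderivative is F(v) = -5*log(v) + 5*log(v - 2).
Then F(5) - F(4) = (-5*log(5) + 5*log(3)) - (-log(32)) = -5*log(5) + 5*log(2) + 5*log(3).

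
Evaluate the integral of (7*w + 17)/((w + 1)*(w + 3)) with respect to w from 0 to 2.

2*log(5) + 3*log(3)

Factor the denominator: w**2 + 4*w + 3 = (w + 3)(w + 1).
Partial fractions: (7*w + 17)/((w + 1)*(w + 3)) = 2/(w + 3) + 5/(w + 1).
An antiderivative is F(w) = 5*log(w + 1) + 2*log(w + 3).
Then F(2) - F(0) = (2*log(5) + 5*log(3)) - (log(9)) = 2*log(5) + 3*log(3).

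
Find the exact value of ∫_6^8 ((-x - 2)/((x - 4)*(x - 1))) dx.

Factor the denominator: x**2 - 5*x + 4 = (x - 1)(x - 4).
Partial fractions: (-x - 2)/((x - 4)*(x - 1)) = 1/(x - 1) - 2/(x - 4).
An antiderivative is F(x) = -2*log(x - 4) + log(x - 1).
Then F(8) - F(6) = (log(7/16)) - (log(5/4)) = log(7/20).

log(7/20)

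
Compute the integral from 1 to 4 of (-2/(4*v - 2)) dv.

An antiderivative is F(v) = -log(4*v - 2)/2.
Then F(4) - F(1) = (-log(14)/2) - (-log(2)/2) = -log(14)/2 + log(2)/2.

-log(14)/2 + log(2)/2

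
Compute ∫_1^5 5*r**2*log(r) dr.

-620/9 + 625*log(5)/3

Integrate by parts once (u = ln r, dv = 5*r**2 dr).
An antiderivative is F(r) = 5*r**3*(3*log(r) - 1)/9.
Then F(5) - F(1) = (-625/9 + 625*log(5)/3) - (-5/9) = -620/9 + 625*log(5)/3.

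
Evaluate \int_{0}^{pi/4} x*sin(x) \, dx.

Integrate by parts once (u = x, dv = sin(x) dx).
An antiderivative is F(x) = -x*cos(x) + sin(x).
Then F(pi/4) - F(0) = (sqrt(2)*(4 - pi)/8) - (0) = sqrt(2)*(4 - pi)/8.

sqrt(2)*(4 - pi)/8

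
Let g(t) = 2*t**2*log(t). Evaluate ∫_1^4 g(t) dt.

-14 + 256*log(2)/3

Integrate by parts once (u = ln t, dv = 2*t**2 dt).
An antiderivative is F(t) = 2*t**3*(3*log(t) - 1)/9.
Then F(4) - F(1) = (-128/9 + 256*log(2)/3) - (-2/9) = -14 + 256*log(2)/3.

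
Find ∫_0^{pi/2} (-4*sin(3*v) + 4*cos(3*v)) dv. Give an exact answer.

An antiderivative is F(v) = 4*sin(3*v)/3 + 4*cos(3*v)/3.
Then F(pi/2) - F(0) = (-4/3) - (4/3) = -8/3.

-8/3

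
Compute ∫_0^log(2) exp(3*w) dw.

7/3

Let u = exp(w), so du = exp(w) dw. When w = 0, u = 1; when w = log(2), u = 2.
The integral becomes ∫ u**2 du from 1 to 2, with antiderivative u**3/3.
Back in w: F(w) = exp(3*w)/3.
Then F(log(2)) - F(0) = (8/3) - (1/3) = 7/3.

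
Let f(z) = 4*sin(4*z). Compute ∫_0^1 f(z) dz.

1 - cos(4)

Let u = 4*z, so du = 4 dz. When z = 0, u = 0; when z = 1, u = 4.
The integral becomes ∫ sin(u) du from 0 to 4, with antiderivative -cos(u).
Back in z: F(z) = -cos(4*z).
Then F(1) - F(0) = (-cos(4)) - (-1) = 1 - cos(4).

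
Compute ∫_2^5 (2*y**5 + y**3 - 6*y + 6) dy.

21177/4

By the power rule, an antiderivative is F(y) = y**6/3 + y**4/4 - 3*y**2 + 6*y.
Then F(5) - F(2) = (63835/12) - (76/3) = 21177/4.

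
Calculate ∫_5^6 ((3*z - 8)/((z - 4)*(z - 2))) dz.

log(16/3)

Factor the denominator: z**2 - 6*z + 8 = (z - 2)(z - 4).
Partial fractions: (3*z - 8)/((z - 4)*(z - 2)) = 1/(z - 2) + 2/(z - 4).
An antiderivative is F(z) = 2*log(z - 4) + log(z - 2).
Then F(6) - F(5) = (log(16)) - (log(3)) = log(16/3).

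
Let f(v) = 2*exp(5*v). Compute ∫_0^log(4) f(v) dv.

Let u = exp(v), so du = exp(v) dv. When v = 0, u = 1; when v = log(4), u = 4.
The integral becomes 2·∫ u**4 du from 1 to 4, with antiderivative 2*u**5/5.
Back in v: F(v) = 2*exp(5*v)/5.
Then F(log(4)) - F(0) = (2048/5) - (2/5) = 2046/5.

2046/5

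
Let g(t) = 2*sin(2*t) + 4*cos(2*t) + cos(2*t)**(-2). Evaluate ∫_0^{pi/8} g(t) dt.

sqrt(2)/2 + 3/2

An antiderivative is F(t) = 2*sin(2*t) - cos(2*t) + tan(2*t)/2.
Then F(pi/8) - F(0) = (1/2 + sqrt(2)/2) - (-1) = sqrt(2)/2 + 3/2.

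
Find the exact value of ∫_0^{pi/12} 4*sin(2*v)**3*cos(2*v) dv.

1/32

Let u = sin(2*v), so du = 2*cos(2*v) dv. When v = 0, u = 0; when v = pi/12, u = 1/2.
The integral becomes 2·∫ u**3 du from 0 to 1/2, with antiderivative u**4/2.
Back in v: F(v) = sin(2*v)**4/2.
Then F(pi/12) - F(0) = (1/32) - (0) = 1/32.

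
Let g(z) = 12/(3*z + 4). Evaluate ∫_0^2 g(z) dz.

Let u = 3*z + 4, so du = 3 dz. When z = 0, u = 4; when z = 2, u = 10.
The integral becomes 4·∫ 1/u du from 4 to 10, with antiderivative 4*log(u).
Back in z: F(z) = 4*log(3*z + 4).
Then F(2) - F(0) = (4*log(2) + 4*log(5)) - (8*log(2)) = -4*log(2) + 4*log(5).

-4*log(2) + 4*log(5)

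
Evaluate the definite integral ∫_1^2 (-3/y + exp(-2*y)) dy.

An antiderivative is F(y) = -3*log(y) - exp(-2*y)/2.
Then F(2) - F(1) = (-3*log(2) - exp(-4)/2) - (-exp(-2)/2) = (-6*exp(4)*log(2) - 1 + exp(2))*exp(-4)/2.

(-6*exp(4)*log(2) - 1 + exp(2))*exp(-4)/2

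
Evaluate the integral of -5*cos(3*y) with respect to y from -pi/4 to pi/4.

An antiderivative is F(y) = -5*sin(3*y)/3.
Then F(pi/4) - F(-pi/4) = (-5*sqrt(2)/6) - (5*sqrt(2)/6) = -5*sqrt(2)/3.

-5*sqrt(2)/3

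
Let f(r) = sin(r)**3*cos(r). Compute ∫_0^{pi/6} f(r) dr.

Let u = sin(r), so du = cos(r) dr. When r = 0, u = 0; when r = pi/6, u = 1/2.
The integral becomes ∫ u**3 du from 0 to 1/2, with antiderivative u**4/4.
Back in r: F(r) = sin(r)**4/4.
Then F(pi/6) - F(0) = (1/64) - (0) = 1/64.

1/64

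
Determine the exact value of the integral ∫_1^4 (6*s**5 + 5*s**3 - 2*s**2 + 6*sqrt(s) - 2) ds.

By the power rule, an antiderivative is F(s) = s**6 + 5*s**4/4 + 4*s**(3/2) - 2*s**3/3 - 2*s.
Then F(4) - F(1) = (13192/3) - (43/12) = 17575/4.

17575/4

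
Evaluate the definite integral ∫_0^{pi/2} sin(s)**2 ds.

Use the identity sin^2(s) = (1 - cos(2*s))/2.
An antiderivative is F(s) = s/2 - sin(2*s)/4.
Then F(pi/2) - F(0) = (pi/4) - (0) = pi/4.

pi/4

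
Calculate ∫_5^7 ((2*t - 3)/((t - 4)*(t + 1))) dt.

log(4)

Factor the denominator: t**2 - 3*t - 4 = (t + 1)(t - 4).
Partial fractions: (2*t - 3)/((t - 4)*(t + 1)) = 1/(t + 1) + 1/(t - 4).
An antiderivative is F(t) = log(t - 4) + log(t + 1).
Then F(7) - F(5) = (log(24)) - (log(6)) = log(4).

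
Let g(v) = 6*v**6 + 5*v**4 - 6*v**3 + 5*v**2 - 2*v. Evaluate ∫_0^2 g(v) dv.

By the power rule, an antiderivative is F(v) = 6*v**7/7 + v**5 - 3*v**4/2 + 5*v**3/3 - v**2.
Then F(2) - F(0) = (2668/21) - (0) = 2668/21.

2668/21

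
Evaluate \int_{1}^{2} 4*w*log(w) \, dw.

Integrate by parts once (u = ln w, dv = 4*w dw).
An antiderivative is F(w) = w**2*(2*log(w) - 1).
Then F(2) - F(1) = (-4 + 8*log(2)) - (-1) = -3 + 8*log(2).

-3 + 8*log(2)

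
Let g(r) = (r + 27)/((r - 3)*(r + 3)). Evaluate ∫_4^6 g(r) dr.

Factor the denominator: r**2 - 9 = (r + 3)(r - 3).
Partial fractions: (r + 27)/((r - 3)*(r + 3)) = -4/(r + 3) + 5/(r - 3).
An antiderivative is F(r) = 5*log(r - 3) - 4*log(r + 3).
Then F(6) - F(4) = (-log(27)) - (-4*log(7)) = -3*log(3) + 4*log(7).

-3*log(3) + 4*log(7)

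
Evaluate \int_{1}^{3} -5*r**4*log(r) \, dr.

242/5 - 243*log(3)

Integrate by parts once (u = ln r, dv = -5*r**4 dr).
An antiderivative is F(r) = -r**5*(5*log(r) - 1)/5.
Then F(3) - F(1) = (243/5 - 243*log(3)) - (1/5) = 242/5 - 243*log(3).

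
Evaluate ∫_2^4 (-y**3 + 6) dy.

-48

By the power rule, an antiderivative is F(y) = -y**4/4 + 6*y.
Then F(4) - F(2) = (-40) - (8) = -48.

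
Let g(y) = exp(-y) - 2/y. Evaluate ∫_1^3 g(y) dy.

-2*log(3) - exp(-3) + exp(-1)

An antiderivative is F(y) = -2*log(y) - exp(-y).
Then F(3) - F(1) = (-2*log(3) - exp(-3)) - (-exp(-1)) = -2*log(3) - exp(-3) + exp(-1).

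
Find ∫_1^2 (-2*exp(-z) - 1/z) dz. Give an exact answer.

An antiderivative is F(z) = -log(z) + 2*exp(-z).
Then F(2) - F(1) = (-log(2) + 2*exp(-2)) - (2*exp(-1)) = -2*exp(-1) - log(2) + 2*exp(-2).

-2*exp(-1) - log(2) + 2*exp(-2)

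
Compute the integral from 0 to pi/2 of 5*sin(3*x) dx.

An antiderivative is F(x) = -5*cos(3*x)/3.
Then F(pi/2) - F(0) = (0) - (-5/3) = 5/3.

5/3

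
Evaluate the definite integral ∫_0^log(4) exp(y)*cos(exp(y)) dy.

Let u = exp(y), so du = exp(y) dy. When y = 0, u = 1; when y = log(4), u = 4.
The integral becomes ∫ cos(u) du from 1 to 4, with antiderivative sin(u).
Back in y: F(y) = sin(exp(y)).
Then F(log(4)) - F(0) = (sin(4)) - (sin(1)) = -sin(1) + sin(4).

-sin(1) + sin(4)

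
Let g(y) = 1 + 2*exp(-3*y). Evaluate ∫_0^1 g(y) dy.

An antiderivative is F(y) = y - 2*exp(-3*y)/3.
Then F(1) - F(0) = (1 - 2*exp(-3)/3) - (-2/3) = 5/3 - 2*exp(-3)/3.

5/3 - 2*exp(-3)/3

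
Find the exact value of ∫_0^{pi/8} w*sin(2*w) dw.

sqrt(2)*(4 - pi)/32

Integrate by parts once (u = w, dv = sin(2*w) dw).
An antiderivative is F(w) = -w*cos(2*w)/2 + sin(2*w)/4.
Then F(pi/8) - F(0) = (sqrt(2)*(4 - pi)/32) - (0) = sqrt(2)*(4 - pi)/32.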